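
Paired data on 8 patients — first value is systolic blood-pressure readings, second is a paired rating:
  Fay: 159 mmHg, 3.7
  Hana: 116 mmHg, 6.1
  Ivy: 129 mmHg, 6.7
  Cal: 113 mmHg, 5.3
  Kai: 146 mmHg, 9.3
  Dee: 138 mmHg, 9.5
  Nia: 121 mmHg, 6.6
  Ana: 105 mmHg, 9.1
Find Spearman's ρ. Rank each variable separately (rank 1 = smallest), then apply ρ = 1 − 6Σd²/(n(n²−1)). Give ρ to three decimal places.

0.071

Ranks of variable 1: 8, 3, 5, 2, 7, 6, 4, 1
Ranks of variable 2: 1, 3, 5, 2, 7, 8, 4, 6
d = r₁ − r₂: 7, 0, 0, 0, 0, -2, 0, -5
d²: 49, 0, 0, 0, 0, 4, 0, 25; Σd² = 78
ρ = 1 − 6·78/(8·63) = 1 − 468/504 = 0.071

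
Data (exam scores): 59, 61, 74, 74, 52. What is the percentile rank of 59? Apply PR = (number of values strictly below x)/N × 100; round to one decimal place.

N = 5.
Strictly below 59: 1. Equal to 59: 1.
PR = 1/5 × 100 = 20.0

20.0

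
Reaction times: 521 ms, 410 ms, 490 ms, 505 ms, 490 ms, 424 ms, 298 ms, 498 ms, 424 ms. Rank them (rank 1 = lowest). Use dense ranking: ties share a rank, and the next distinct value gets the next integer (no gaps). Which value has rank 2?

Sorted (ascending): 298, 410, 424, 424, 490, 490, 498, 505, 521
The 2 values of 424 share dense rank 3.
The 2 values of 490 share dense rank 4.
Remaining distinct values take the next consecutive integers.
Rank 2 → value 410.

410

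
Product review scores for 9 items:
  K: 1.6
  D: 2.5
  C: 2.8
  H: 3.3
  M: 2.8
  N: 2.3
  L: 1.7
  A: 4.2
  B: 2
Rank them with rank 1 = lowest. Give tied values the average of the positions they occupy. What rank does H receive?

8

Sorted (ascending): 1.6, 1.7, 2, 2.3, 2.5, 2.8, 2.8, 3.3, 4.2
The 2 values of 2.8 occupy positions 6–7 → average rank (6+7)/2 = 6.5.
H has value 3.3 → rank 8.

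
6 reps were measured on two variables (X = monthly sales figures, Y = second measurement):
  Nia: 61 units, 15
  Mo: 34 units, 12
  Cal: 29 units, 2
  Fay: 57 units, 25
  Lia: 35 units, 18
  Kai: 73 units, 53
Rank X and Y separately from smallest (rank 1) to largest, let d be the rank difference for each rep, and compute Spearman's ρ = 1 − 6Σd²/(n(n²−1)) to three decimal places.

0.829

Ranks of variable 1: 5, 2, 1, 4, 3, 6
Ranks of variable 2: 3, 2, 1, 5, 4, 6
d = r₁ − r₂: 2, 0, 0, -1, -1, 0
d²: 4, 0, 0, 1, 1, 0; Σd² = 6
ρ = 1 − 6·6/(6·35) = 1 − 36/210 = 0.829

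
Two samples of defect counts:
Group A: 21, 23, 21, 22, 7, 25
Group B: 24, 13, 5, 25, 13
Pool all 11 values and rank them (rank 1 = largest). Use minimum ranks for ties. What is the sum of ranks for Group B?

Sorted (descending): 25, 25, 24, 23, 22, 21, 21, 13, 13, 7, 5
The 2 values of 25 occupy positions 1–2 → each gets rank 1.
The 2 values of 21 occupy positions 6–7 → each gets rank 6.
The 2 values of 13 occupy positions 8–9 → each gets rank 8.
Group B values → pooled ranks: 24→3, 13→8, 5→11, 25→1, 13→8
Rank sum = 3 + 8 + 11 + 1 + 8 = 31

31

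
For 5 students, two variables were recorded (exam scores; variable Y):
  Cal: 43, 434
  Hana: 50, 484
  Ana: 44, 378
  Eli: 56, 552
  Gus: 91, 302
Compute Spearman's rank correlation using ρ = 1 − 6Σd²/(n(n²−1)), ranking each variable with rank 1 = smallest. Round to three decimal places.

-0.100

Ranks of variable 1: 1, 3, 2, 4, 5
Ranks of variable 2: 3, 4, 2, 5, 1
d = r₁ − r₂: -2, -1, 0, -1, 4
d²: 4, 1, 0, 1, 16; Σd² = 22
ρ = 1 − 6·22/(5·24) = 1 − 132/120 = -0.100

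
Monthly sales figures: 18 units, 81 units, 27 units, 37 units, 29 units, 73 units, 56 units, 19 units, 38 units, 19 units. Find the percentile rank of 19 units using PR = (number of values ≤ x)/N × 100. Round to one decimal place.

N = 10.
Strictly below 19: 1. Equal to 19: 2.
PR = 3/10 × 100 = 30.0

30.0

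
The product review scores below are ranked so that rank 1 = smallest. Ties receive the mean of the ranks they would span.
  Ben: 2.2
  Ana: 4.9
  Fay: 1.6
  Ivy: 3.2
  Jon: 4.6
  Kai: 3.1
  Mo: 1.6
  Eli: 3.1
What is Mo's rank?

Sorted (ascending): 1.6, 1.6, 2.2, 3.1, 3.1, 3.2, 4.6, 4.9
The 2 values of 1.6 occupy positions 1–2 → average rank (1+2)/2 = 1.5.
The 2 values of 3.1 occupy positions 4–5 → average rank (4+5)/2 = 4.5.
Mo has value 1.6 → rank 1.5.

1.5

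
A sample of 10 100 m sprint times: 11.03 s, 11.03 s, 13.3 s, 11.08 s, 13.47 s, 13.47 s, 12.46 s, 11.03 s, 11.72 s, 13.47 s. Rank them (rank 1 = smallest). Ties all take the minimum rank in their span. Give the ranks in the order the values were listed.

Sorted (ascending): 11.03, 11.03, 11.03, 11.08, 11.72, 12.46, 13.3, 13.47, 13.47, 13.47
The 3 values of 11.03 occupy positions 1–3 → each gets rank 1.
The 3 values of 13.47 occupy positions 8–10 → each gets rank 8.

1, 1, 7, 4, 8, 8, 6, 1, 5, 8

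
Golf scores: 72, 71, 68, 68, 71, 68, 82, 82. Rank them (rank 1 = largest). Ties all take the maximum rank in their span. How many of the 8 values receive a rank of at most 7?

5

Sorted (descending): 82, 82, 72, 71, 71, 68, 68, 68
The 2 values of 82 occupy positions 1–2 → each gets rank 2.
The 2 values of 71 occupy positions 4–5 → each gets rank 5.
The 3 values of 68 occupy positions 6–8 → each gets rank 8.
Ranks ≤ 7: {2, 2, 3, 5, 5} → 5 values.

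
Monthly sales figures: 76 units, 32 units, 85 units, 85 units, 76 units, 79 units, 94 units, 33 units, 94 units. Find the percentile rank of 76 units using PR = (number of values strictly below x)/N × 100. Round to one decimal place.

22.2

N = 9.
Strictly below 76: 2. Equal to 76: 2.
PR = 2/9 × 100 = 22.2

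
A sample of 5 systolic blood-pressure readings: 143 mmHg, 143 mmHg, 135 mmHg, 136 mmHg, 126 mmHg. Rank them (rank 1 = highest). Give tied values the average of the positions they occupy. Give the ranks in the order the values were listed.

1.5, 1.5, 4, 3, 5

Sorted (descending): 143, 143, 136, 135, 126
The 2 values of 143 occupy positions 1–2 → average rank (1+2)/2 = 1.5.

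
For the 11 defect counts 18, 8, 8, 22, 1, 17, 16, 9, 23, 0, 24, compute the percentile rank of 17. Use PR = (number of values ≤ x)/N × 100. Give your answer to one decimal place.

N = 11.
Strictly below 17: 6. Equal to 17: 1.
PR = 7/11 × 100 = 63.6

63.6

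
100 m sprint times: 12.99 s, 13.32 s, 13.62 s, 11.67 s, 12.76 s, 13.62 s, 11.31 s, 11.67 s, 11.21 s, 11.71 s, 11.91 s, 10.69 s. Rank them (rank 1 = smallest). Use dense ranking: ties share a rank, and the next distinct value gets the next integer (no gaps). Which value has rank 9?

Sorted (ascending): 10.69, 11.21, 11.31, 11.67, 11.67, 11.71, 11.91, 12.76, 12.99, 13.32, 13.62, 13.62
The 2 values of 11.67 share dense rank 4.
The 2 values of 13.62 share dense rank 10.
Remaining distinct values take the next consecutive integers.
Rank 9 → value 13.32.

13.32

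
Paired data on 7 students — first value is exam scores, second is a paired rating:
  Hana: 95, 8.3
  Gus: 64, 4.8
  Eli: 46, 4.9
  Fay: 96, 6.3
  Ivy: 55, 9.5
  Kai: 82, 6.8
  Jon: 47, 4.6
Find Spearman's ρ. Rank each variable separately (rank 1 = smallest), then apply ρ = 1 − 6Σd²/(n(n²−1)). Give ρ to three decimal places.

0.393

Ranks of variable 1: 6, 4, 1, 7, 3, 5, 2
Ranks of variable 2: 6, 2, 3, 4, 7, 5, 1
d = r₁ − r₂: 0, 2, -2, 3, -4, 0, 1
d²: 0, 4, 4, 9, 16, 0, 1; Σd² = 34
ρ = 1 − 6·34/(7·48) = 1 − 204/336 = 0.393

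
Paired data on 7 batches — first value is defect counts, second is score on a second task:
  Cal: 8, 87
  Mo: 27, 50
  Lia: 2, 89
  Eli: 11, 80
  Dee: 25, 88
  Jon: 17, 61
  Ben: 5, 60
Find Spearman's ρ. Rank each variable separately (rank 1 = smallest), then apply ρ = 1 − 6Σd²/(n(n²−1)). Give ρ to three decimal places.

Ranks of variable 1: 3, 7, 1, 4, 6, 5, 2
Ranks of variable 2: 5, 1, 7, 4, 6, 3, 2
d = r₁ − r₂: -2, 6, -6, 0, 0, 2, 0
d²: 4, 36, 36, 0, 0, 4, 0; Σd² = 80
ρ = 1 − 6·80/(7·48) = 1 − 480/336 = -0.429

-0.429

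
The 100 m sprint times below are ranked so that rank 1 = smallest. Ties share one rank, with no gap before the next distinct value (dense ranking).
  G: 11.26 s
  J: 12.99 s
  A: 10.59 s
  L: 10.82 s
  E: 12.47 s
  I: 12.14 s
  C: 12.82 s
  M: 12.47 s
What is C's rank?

Sorted (ascending): 10.59, 10.82, 11.26, 12.14, 12.47, 12.47, 12.82, 12.99
The 2 values of 12.47 share dense rank 5.
Remaining distinct values take the next consecutive integers.
C has value 12.82 s → rank 6.

6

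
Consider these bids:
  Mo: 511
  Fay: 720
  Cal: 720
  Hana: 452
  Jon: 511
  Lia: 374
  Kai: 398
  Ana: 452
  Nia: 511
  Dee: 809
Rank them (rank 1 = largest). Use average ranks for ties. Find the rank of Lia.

10

Sorted (descending): 809, 720, 720, 511, 511, 511, 452, 452, 398, 374
The 2 values of 720 occupy positions 2–3 → average rank (2+3)/2 = 2.5.
The 3 values of 511 occupy positions 4–6 → average rank 5.
The 2 values of 452 occupy positions 7–8 → average rank (7+8)/2 = 7.5.
Lia has value 374 → rank 10.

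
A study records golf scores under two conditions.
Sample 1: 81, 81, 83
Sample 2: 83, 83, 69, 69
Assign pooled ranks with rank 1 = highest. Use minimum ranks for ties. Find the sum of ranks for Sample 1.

Sorted (descending): 83, 83, 83, 81, 81, 69, 69
The 3 values of 83 occupy positions 1–3 → each gets rank 1.
The 2 values of 81 occupy positions 4–5 → each gets rank 4.
The 2 values of 69 occupy positions 6–7 → each gets rank 6.
Sample 1 values → pooled ranks: 81→4, 81→4, 83→1
Rank sum = 4 + 4 + 1 = 9

9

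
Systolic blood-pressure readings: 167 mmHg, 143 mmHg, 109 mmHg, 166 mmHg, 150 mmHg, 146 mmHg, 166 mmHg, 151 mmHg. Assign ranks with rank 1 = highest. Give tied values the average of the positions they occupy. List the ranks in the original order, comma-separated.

1, 7, 8, 2.5, 5, 6, 2.5, 4

Sorted (descending): 167, 166, 166, 151, 150, 146, 143, 109
The 2 values of 166 occupy positions 2–3 → average rank (2+3)/2 = 2.5.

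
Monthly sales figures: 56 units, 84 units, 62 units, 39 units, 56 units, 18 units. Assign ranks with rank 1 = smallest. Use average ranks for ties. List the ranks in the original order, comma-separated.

3.5, 6, 5, 2, 3.5, 1

Sorted (ascending): 18, 39, 56, 56, 62, 84
The 2 values of 56 occupy positions 3–4 → average rank (3+4)/2 = 3.5.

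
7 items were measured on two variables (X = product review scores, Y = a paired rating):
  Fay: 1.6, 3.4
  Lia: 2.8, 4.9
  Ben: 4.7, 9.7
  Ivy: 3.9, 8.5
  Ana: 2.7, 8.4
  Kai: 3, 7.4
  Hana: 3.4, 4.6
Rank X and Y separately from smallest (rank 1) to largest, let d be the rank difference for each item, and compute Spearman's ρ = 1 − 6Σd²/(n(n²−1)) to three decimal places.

Ranks of variable 1: 1, 3, 7, 6, 2, 4, 5
Ranks of variable 2: 1, 3, 7, 6, 5, 4, 2
d = r₁ − r₂: 0, 0, 0, 0, -3, 0, 3
d²: 0, 0, 0, 0, 9, 0, 9; Σd² = 18
ρ = 1 − 6·18/(7·48) = 1 − 108/336 = 0.679

0.679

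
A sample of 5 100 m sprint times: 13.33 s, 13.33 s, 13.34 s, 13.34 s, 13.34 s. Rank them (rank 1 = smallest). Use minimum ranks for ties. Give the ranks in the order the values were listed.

Sorted (ascending): 13.33, 13.33, 13.34, 13.34, 13.34
The 2 values of 13.33 occupy positions 1–2 → each gets rank 1.
The 3 values of 13.34 occupy positions 3–5 → each gets rank 3.

1, 1, 3, 3, 3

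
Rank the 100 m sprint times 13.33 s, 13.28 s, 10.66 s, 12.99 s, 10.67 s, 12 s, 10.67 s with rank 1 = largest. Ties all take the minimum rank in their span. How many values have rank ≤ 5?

Sorted (descending): 13.33, 13.28, 12.99, 12, 10.67, 10.67, 10.66
The 2 values of 10.67 occupy positions 5–6 → each gets rank 5.
Ranks ≤ 5: {1, 2, 3, 4, 5, 5} → 6 values.

6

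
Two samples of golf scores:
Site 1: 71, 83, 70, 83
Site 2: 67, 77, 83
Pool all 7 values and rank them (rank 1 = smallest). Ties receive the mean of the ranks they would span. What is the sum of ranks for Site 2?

11

Sorted (ascending): 67, 70, 71, 77, 83, 83, 83
The 3 values of 83 occupy positions 5–7 → average rank 6.
Site 2 values → pooled ranks: 67→1, 77→4, 83→6
Rank sum = 1 + 4 + 6 = 11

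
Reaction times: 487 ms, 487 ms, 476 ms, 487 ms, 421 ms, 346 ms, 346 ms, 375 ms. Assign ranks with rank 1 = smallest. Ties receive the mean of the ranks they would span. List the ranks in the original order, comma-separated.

7, 7, 5, 7, 4, 1.5, 1.5, 3

Sorted (ascending): 346, 346, 375, 421, 476, 487, 487, 487
The 2 values of 346 occupy positions 1–2 → average rank (1+2)/2 = 1.5.
The 3 values of 487 occupy positions 6–8 → average rank 7.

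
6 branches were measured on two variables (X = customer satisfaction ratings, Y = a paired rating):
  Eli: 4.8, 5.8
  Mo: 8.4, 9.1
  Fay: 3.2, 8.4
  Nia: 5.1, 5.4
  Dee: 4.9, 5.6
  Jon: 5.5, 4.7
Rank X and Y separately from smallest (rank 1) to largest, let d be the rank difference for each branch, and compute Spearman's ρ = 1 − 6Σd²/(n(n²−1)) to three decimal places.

-0.143

Ranks of variable 1: 2, 6, 1, 4, 3, 5
Ranks of variable 2: 4, 6, 5, 2, 3, 1
d = r₁ − r₂: -2, 0, -4, 2, 0, 4
d²: 4, 0, 16, 4, 0, 16; Σd² = 40
ρ = 1 − 6·40/(6·35) = 1 − 240/210 = -0.143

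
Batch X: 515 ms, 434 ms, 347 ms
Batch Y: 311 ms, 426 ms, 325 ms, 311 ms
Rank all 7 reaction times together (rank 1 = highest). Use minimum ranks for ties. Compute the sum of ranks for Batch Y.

20

Sorted (descending): 515, 434, 426, 347, 325, 311, 311
The 2 values of 311 occupy positions 6–7 → each gets rank 6.
Batch Y values → pooled ranks: 311→6, 426→3, 325→5, 311→6
Rank sum = 6 + 3 + 5 + 6 = 20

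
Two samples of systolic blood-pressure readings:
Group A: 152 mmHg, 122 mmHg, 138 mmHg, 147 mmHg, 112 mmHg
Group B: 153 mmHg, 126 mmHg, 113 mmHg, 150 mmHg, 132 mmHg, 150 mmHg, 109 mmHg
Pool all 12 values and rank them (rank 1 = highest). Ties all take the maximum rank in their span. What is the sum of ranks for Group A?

33

Sorted (descending): 153, 152, 150, 150, 147, 138, 132, 126, 122, 113, 112, 109
The 2 values of 150 occupy positions 3–4 → each gets rank 4.
Group A values → pooled ranks: 152→2, 122→9, 138→6, 147→5, 112→11
Rank sum = 2 + 9 + 6 + 5 + 11 = 33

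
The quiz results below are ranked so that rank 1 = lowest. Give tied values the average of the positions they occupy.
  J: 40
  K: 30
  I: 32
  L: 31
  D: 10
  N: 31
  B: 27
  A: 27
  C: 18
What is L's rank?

Sorted (ascending): 10, 18, 27, 27, 30, 31, 31, 32, 40
The 2 values of 27 occupy positions 3–4 → average rank (3+4)/2 = 3.5.
The 2 values of 31 occupy positions 6–7 → average rank (6+7)/2 = 6.5.
L has value 31 → rank 6.5.

6.5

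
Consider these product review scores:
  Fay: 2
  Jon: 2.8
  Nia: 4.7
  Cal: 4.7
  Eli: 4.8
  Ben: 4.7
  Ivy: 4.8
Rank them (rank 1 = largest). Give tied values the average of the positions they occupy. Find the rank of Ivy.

Sorted (descending): 4.8, 4.8, 4.7, 4.7, 4.7, 2.8, 2
The 2 values of 4.8 occupy positions 1–2 → average rank (1+2)/2 = 1.5.
The 3 values of 4.7 occupy positions 3–5 → average rank 4.
Ivy has value 4.8 → rank 1.5.

1.5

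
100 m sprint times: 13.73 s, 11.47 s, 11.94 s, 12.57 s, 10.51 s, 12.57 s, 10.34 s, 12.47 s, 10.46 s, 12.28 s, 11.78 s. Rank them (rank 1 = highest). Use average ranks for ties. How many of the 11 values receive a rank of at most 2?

Sorted (descending): 13.73, 12.57, 12.57, 12.47, 12.28, 11.94, 11.78, 11.47, 10.51, 10.46, 10.34
The 2 values of 12.57 occupy positions 2–3 → average rank (2+3)/2 = 2.5.
Ranks ≤ 2: {1} → 1 value.

1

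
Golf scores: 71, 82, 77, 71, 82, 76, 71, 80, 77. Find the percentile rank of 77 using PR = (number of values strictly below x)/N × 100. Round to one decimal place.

N = 9.
Strictly below 77: 4. Equal to 77: 2.
PR = 4/9 × 100 = 44.4

44.4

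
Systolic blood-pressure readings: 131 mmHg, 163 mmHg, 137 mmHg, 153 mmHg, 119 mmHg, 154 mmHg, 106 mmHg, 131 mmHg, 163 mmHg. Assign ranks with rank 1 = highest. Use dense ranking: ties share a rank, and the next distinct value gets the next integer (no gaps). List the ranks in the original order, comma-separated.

5, 1, 4, 3, 6, 2, 7, 5, 1

Sorted (descending): 163, 163, 154, 153, 137, 131, 131, 119, 106
The 2 values of 163 share dense rank 1.
The 2 values of 131 share dense rank 5.
Remaining distinct values take the next consecutive integers.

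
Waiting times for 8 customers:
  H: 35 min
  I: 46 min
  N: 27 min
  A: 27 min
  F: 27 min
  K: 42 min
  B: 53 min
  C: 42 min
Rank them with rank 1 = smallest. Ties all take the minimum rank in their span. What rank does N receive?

Sorted (ascending): 27, 27, 27, 35, 42, 42, 46, 53
The 3 values of 27 occupy positions 1–3 → each gets rank 1.
The 2 values of 42 occupy positions 5–6 → each gets rank 5.
N has value 27 min → rank 1.

1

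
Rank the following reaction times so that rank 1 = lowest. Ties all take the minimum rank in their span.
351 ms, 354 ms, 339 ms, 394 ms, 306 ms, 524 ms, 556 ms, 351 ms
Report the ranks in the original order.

3, 5, 2, 6, 1, 7, 8, 3

Sorted (ascending): 306, 339, 351, 351, 354, 394, 524, 556
The 2 values of 351 occupy positions 3–4 → each gets rank 3.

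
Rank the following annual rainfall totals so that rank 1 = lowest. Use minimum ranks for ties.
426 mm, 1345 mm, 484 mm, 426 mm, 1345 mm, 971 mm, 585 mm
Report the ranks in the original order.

1, 6, 3, 1, 6, 5, 4

Sorted (ascending): 426, 426, 484, 585, 971, 1345, 1345
The 2 values of 426 occupy positions 1–2 → each gets rank 1.
The 2 values of 1345 occupy positions 6–7 → each gets rank 6.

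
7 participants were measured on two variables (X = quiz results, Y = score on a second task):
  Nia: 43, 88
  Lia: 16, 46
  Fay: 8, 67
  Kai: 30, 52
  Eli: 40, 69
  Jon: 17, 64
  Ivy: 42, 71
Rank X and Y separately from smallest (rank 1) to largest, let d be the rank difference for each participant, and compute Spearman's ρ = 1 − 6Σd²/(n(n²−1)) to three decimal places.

0.750

Ranks of variable 1: 7, 2, 1, 4, 5, 3, 6
Ranks of variable 2: 7, 1, 4, 2, 5, 3, 6
d = r₁ − r₂: 0, 1, -3, 2, 0, 0, 0
d²: 0, 1, 9, 4, 0, 0, 0; Σd² = 14
ρ = 1 − 6·14/(7·48) = 1 − 84/336 = 0.750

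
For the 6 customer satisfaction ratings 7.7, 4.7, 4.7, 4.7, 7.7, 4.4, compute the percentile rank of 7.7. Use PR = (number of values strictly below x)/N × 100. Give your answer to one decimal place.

N = 6.
Strictly below 7.7: 4. Equal to 7.7: 2.
PR = 4/6 × 100 = 66.7

66.7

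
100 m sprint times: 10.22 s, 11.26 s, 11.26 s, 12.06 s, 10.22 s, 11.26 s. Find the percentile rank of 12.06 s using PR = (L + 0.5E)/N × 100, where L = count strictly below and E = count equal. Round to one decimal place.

N = 6.
Strictly below 12.06: 5. Equal to 12.06: 1.
PR = (5 + 0.5·1)/6 × 100 = 91.7

91.7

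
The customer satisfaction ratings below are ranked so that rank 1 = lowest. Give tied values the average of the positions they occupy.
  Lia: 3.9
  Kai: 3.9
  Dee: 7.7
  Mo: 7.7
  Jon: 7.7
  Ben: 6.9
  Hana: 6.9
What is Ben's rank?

3.5

Sorted (ascending): 3.9, 3.9, 6.9, 6.9, 7.7, 7.7, 7.7
The 2 values of 3.9 occupy positions 1–2 → average rank (1+2)/2 = 1.5.
The 2 values of 6.9 occupy positions 3–4 → average rank (3+4)/2 = 3.5.
The 3 values of 7.7 occupy positions 5–7 → average rank 6.
Ben has value 6.9 → rank 3.5.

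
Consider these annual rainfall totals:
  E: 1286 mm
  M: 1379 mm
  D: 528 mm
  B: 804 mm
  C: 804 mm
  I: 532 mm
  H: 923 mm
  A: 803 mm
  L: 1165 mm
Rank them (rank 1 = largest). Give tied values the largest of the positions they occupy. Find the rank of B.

Sorted (descending): 1379, 1286, 1165, 923, 804, 804, 803, 532, 528
The 2 values of 804 occupy positions 5–6 → each gets rank 6.
B has value 804 mm → rank 6.

6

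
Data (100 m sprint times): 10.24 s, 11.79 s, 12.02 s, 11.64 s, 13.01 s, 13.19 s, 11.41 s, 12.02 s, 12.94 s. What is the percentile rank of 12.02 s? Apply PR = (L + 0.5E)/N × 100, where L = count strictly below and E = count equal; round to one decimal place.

N = 9.
Strictly below 12.02: 4. Equal to 12.02: 2.
PR = (4 + 0.5·2)/9 × 100 = 55.6

55.6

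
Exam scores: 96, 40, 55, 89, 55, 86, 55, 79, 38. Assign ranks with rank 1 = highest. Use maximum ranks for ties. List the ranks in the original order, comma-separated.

Sorted (descending): 96, 89, 86, 79, 55, 55, 55, 40, 38
The 3 values of 55 occupy positions 5–7 → each gets rank 7.

1, 8, 7, 2, 7, 3, 7, 4, 9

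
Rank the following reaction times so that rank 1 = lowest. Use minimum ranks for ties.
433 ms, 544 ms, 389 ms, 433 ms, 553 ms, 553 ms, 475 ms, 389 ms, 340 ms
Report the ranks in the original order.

4, 7, 2, 4, 8, 8, 6, 2, 1

Sorted (ascending): 340, 389, 389, 433, 433, 475, 544, 553, 553
The 2 values of 389 occupy positions 2–3 → each gets rank 2.
The 2 values of 433 occupy positions 4–5 → each gets rank 4.
The 2 values of 553 occupy positions 8–9 → each gets rank 8.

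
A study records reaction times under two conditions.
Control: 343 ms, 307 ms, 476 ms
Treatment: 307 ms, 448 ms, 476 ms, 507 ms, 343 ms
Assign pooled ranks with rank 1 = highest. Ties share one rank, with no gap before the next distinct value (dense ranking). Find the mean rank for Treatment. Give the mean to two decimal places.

Sorted (descending): 507, 476, 476, 448, 343, 343, 307, 307
The 2 values of 476 share dense rank 2.
The 2 values of 343 share dense rank 4.
The 2 values of 307 share dense rank 5.
Remaining distinct values take the next consecutive integers.
Treatment values → pooled ranks: 307→5, 448→3, 476→2, 507→1, 343→4
Mean rank = (5 + 3 + 2 + 1 + 4) / 5 = 3.00

3.00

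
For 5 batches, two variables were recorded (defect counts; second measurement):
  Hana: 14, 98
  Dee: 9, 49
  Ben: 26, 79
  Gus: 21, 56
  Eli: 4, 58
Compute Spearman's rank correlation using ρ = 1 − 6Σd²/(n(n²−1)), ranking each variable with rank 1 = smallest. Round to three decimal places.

0.300

Ranks of variable 1: 3, 2, 5, 4, 1
Ranks of variable 2: 5, 1, 4, 2, 3
d = r₁ − r₂: -2, 1, 1, 2, -2
d²: 4, 1, 1, 4, 4; Σd² = 14
ρ = 1 − 6·14/(5·24) = 1 − 84/120 = 0.300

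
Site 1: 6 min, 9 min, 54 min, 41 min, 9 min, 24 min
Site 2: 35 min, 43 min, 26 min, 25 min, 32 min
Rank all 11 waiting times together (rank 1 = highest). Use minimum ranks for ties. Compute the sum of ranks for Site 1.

Sorted (descending): 54, 43, 41, 35, 32, 26, 25, 24, 9, 9, 6
The 2 values of 9 occupy positions 9–10 → each gets rank 9.
Site 1 values → pooled ranks: 6→11, 9→9, 54→1, 41→3, 9→9, 24→8
Rank sum = 11 + 9 + 1 + 3 + 9 + 8 = 41

41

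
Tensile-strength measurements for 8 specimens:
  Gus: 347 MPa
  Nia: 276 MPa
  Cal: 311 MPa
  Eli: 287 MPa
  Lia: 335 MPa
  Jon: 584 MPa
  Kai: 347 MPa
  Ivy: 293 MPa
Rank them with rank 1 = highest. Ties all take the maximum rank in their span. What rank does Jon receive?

1

Sorted (descending): 584, 347, 347, 335, 311, 293, 287, 276
The 2 values of 347 occupy positions 2–3 → each gets rank 3.
Jon has value 584 MPa → rank 1.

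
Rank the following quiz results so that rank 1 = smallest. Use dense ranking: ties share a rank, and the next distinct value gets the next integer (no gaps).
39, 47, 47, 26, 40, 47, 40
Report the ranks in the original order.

Sorted (ascending): 26, 39, 40, 40, 47, 47, 47
The 2 values of 40 share dense rank 3.
The 3 values of 47 share dense rank 4.
Remaining distinct values take the next consecutive integers.

2, 4, 4, 1, 3, 4, 3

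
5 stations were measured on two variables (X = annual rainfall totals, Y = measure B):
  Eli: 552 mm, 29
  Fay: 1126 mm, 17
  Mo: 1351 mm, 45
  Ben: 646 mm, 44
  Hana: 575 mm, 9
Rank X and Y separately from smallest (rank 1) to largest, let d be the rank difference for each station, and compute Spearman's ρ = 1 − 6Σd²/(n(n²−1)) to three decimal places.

Ranks of variable 1: 1, 4, 5, 3, 2
Ranks of variable 2: 3, 2, 5, 4, 1
d = r₁ − r₂: -2, 2, 0, -1, 1
d²: 4, 4, 0, 1, 1; Σd² = 10
ρ = 1 − 6·10/(5·24) = 1 − 60/120 = 0.500

0.500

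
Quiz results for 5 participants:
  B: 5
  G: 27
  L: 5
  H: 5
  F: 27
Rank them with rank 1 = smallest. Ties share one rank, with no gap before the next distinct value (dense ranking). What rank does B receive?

1

Sorted (ascending): 5, 5, 5, 27, 27
The 3 values of 5 share dense rank 1.
The 2 values of 27 share dense rank 2.
B has value 5 → rank 1.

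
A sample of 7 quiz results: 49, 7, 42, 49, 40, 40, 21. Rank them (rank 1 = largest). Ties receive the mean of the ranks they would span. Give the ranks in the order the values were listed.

1.5, 7, 3, 1.5, 4.5, 4.5, 6

Sorted (descending): 49, 49, 42, 40, 40, 21, 7
The 2 values of 49 occupy positions 1–2 → average rank (1+2)/2 = 1.5.
The 2 values of 40 occupy positions 4–5 → average rank (4+5)/2 = 4.5.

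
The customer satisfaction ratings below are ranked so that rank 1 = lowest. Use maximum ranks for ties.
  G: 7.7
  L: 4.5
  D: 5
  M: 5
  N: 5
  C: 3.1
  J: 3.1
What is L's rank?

3

Sorted (ascending): 3.1, 3.1, 4.5, 5, 5, 5, 7.7
The 2 values of 3.1 occupy positions 1–2 → each gets rank 2.
The 3 values of 5 occupy positions 4–6 → each gets rank 6.
L has value 4.5 → rank 3.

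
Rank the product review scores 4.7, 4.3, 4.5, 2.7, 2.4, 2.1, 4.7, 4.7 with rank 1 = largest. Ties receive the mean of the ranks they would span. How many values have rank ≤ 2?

3

Sorted (descending): 4.7, 4.7, 4.7, 4.5, 4.3, 2.7, 2.4, 2.1
The 3 values of 4.7 occupy positions 1–3 → average rank 2.
Ranks ≤ 2: {2, 2, 2} → 3 values.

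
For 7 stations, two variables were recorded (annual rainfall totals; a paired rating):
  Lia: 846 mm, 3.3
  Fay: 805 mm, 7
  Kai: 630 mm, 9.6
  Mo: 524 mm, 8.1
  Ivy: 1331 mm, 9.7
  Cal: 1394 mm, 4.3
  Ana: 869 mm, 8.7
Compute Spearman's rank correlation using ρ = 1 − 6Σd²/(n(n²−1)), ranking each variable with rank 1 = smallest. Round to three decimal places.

Ranks of variable 1: 4, 3, 2, 1, 6, 7, 5
Ranks of variable 2: 1, 3, 6, 4, 7, 2, 5
d = r₁ − r₂: 3, 0, -4, -3, -1, 5, 0
d²: 9, 0, 16, 9, 1, 25, 0; Σd² = 60
ρ = 1 − 6·60/(7·48) = 1 − 360/336 = -0.071

-0.071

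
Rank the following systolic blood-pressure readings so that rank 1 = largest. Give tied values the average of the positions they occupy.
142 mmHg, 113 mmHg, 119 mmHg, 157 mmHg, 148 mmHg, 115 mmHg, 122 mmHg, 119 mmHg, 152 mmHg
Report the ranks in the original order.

Sorted (descending): 157, 152, 148, 142, 122, 119, 119, 115, 113
The 2 values of 119 occupy positions 6–7 → average rank (6+7)/2 = 6.5.

4, 9, 6.5, 1, 3, 8, 5, 6.5, 2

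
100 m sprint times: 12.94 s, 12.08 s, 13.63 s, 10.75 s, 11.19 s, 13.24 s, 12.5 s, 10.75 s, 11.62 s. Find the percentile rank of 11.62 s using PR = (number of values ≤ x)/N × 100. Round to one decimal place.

44.4

N = 9.
Strictly below 11.62: 3. Equal to 11.62: 1.
PR = 4/9 × 100 = 44.4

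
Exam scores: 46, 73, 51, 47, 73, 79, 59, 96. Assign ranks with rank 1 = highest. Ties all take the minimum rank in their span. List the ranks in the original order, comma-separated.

Sorted (descending): 96, 79, 73, 73, 59, 51, 47, 46
The 2 values of 73 occupy positions 3–4 → each gets rank 3.

8, 3, 6, 7, 3, 2, 5, 1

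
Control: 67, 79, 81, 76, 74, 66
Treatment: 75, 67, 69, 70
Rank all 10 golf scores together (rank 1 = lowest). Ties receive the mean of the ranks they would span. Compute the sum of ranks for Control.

Sorted (ascending): 66, 67, 67, 69, 70, 74, 75, 76, 79, 81
The 2 values of 67 occupy positions 2–3 → average rank (2+3)/2 = 2.5.
Control values → pooled ranks: 67→2.5, 79→9, 81→10, 76→8, 74→6, 66→1
Rank sum = 2.5 + 9 + 10 + 8 + 6 + 1 = 36.5

36.5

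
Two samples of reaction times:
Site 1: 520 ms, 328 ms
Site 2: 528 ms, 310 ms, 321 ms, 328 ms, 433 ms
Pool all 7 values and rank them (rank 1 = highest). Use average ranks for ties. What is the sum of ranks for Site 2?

21.5

Sorted (descending): 528, 520, 433, 328, 328, 321, 310
The 2 values of 328 occupy positions 4–5 → average rank (4+5)/2 = 4.5.
Site 2 values → pooled ranks: 528→1, 310→7, 321→6, 328→4.5, 433→3
Rank sum = 1 + 7 + 6 + 4.5 + 3 = 21.5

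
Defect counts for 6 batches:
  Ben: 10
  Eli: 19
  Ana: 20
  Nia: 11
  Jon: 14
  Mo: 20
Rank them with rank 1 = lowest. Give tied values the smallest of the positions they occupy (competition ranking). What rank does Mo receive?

Sorted (ascending): 10, 11, 14, 19, 20, 20
The 2 values of 20 occupy positions 5–6 → each gets rank 5.
Mo has value 20 → rank 5.

5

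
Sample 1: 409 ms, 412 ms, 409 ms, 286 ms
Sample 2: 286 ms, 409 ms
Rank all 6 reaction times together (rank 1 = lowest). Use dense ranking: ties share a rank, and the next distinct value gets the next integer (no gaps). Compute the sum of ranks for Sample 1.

Sorted (ascending): 286, 286, 409, 409, 409, 412
The 2 values of 286 share dense rank 1.
The 3 values of 409 share dense rank 2.
Remaining distinct values take the next consecutive integers.
Sample 1 values → pooled ranks: 409→2, 412→3, 409→2, 286→1
Rank sum = 2 + 3 + 2 + 1 = 8

8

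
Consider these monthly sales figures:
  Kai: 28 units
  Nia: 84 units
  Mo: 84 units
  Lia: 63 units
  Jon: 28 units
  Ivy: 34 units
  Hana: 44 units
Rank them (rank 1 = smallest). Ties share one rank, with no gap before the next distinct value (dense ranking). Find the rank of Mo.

5

Sorted (ascending): 28, 28, 34, 44, 63, 84, 84
The 2 values of 28 share dense rank 1.
The 2 values of 84 share dense rank 5.
Remaining distinct values take the next consecutive integers.
Mo has value 84 units → rank 5.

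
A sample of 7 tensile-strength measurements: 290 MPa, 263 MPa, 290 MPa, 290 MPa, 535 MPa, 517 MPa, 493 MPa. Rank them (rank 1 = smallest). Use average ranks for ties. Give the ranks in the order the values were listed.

Sorted (ascending): 263, 290, 290, 290, 493, 517, 535
The 3 values of 290 occupy positions 2–4 → average rank 3.

3, 1, 3, 3, 7, 6, 5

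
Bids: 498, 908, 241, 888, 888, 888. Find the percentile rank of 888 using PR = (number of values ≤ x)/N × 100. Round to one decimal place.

83.3

N = 6.
Strictly below 888: 2. Equal to 888: 3.
PR = 5/6 × 100 = 83.3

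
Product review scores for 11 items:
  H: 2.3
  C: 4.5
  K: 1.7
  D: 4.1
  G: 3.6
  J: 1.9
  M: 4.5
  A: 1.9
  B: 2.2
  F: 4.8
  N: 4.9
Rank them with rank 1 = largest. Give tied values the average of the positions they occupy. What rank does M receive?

3.5

Sorted (descending): 4.9, 4.8, 4.5, 4.5, 4.1, 3.6, 2.3, 2.2, 1.9, 1.9, 1.7
The 2 values of 4.5 occupy positions 3–4 → average rank (3+4)/2 = 3.5.
The 2 values of 1.9 occupy positions 9–10 → average rank (9+10)/2 = 9.5.
M has value 4.5 → rank 3.5.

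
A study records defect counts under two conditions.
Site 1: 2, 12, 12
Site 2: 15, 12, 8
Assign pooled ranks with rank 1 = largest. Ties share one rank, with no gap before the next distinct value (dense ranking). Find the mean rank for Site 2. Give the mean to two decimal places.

Sorted (descending): 15, 12, 12, 12, 8, 2
The 3 values of 12 share dense rank 2.
Remaining distinct values take the next consecutive integers.
Site 2 values → pooled ranks: 15→1, 12→2, 8→3
Mean rank = (1 + 2 + 3) / 3 = 2.00

2.00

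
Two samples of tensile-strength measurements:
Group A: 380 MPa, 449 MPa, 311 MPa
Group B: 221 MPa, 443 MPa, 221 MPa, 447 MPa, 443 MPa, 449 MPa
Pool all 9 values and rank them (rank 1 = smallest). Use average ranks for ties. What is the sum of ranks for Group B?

Sorted (ascending): 221, 221, 311, 380, 443, 443, 447, 449, 449
The 2 values of 221 occupy positions 1–2 → average rank (1+2)/2 = 1.5.
The 2 values of 443 occupy positions 5–6 → average rank (5+6)/2 = 5.5.
The 2 values of 449 occupy positions 8–9 → average rank (8+9)/2 = 8.5.
Group B values → pooled ranks: 221→1.5, 443→5.5, 221→1.5, 447→7, 443→5.5, 449→8.5
Rank sum = 1.5 + 5.5 + 1.5 + 7 + 5.5 + 8.5 = 29.5

29.5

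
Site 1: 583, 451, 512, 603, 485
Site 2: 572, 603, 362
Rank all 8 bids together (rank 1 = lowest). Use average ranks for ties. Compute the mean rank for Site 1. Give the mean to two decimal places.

Sorted (ascending): 362, 451, 485, 512, 572, 583, 603, 603
The 2 values of 603 occupy positions 7–8 → average rank (7+8)/2 = 7.5.
Site 1 values → pooled ranks: 583→6, 451→2, 512→4, 603→7.5, 485→3
Mean rank = (6 + 2 + 4 + 7.5 + 3) / 5 = 4.50

4.50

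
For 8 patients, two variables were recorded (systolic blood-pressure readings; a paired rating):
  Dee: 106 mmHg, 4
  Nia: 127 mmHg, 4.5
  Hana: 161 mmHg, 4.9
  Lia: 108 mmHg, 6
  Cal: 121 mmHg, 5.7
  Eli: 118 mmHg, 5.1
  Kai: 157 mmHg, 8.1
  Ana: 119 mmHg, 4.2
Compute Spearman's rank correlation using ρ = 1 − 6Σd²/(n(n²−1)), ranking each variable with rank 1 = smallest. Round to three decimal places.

0.286

Ranks of variable 1: 1, 6, 8, 2, 5, 3, 7, 4
Ranks of variable 2: 1, 3, 4, 7, 6, 5, 8, 2
d = r₁ − r₂: 0, 3, 4, -5, -1, -2, -1, 2
d²: 0, 9, 16, 25, 1, 4, 1, 4; Σd² = 60
ρ = 1 − 6·60/(8·63) = 1 − 360/504 = 0.286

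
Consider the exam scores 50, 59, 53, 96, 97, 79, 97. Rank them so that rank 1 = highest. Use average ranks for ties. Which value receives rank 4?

79

Sorted (descending): 97, 97, 96, 79, 59, 53, 50
The 2 values of 97 occupy positions 1–2 → average rank (1+2)/2 = 1.5.
Rank 4 → value 79.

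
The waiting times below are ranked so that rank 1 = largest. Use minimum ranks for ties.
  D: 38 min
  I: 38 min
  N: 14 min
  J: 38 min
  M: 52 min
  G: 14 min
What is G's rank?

Sorted (descending): 52, 38, 38, 38, 14, 14
The 3 values of 38 occupy positions 2–4 → each gets rank 2.
The 2 values of 14 occupy positions 5–6 → each gets rank 5.
G has value 14 min → rank 5.

5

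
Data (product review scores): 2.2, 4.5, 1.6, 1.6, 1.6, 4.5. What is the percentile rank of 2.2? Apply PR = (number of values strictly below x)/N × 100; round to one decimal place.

50.0

N = 6.
Strictly below 2.2: 3. Equal to 2.2: 1.
PR = 3/6 × 100 = 50.0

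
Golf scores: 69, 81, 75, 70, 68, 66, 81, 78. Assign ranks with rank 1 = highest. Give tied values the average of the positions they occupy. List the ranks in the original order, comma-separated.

6, 1.5, 4, 5, 7, 8, 1.5, 3

Sorted (descending): 81, 81, 78, 75, 70, 69, 68, 66
The 2 values of 81 occupy positions 1–2 → average rank (1+2)/2 = 1.5.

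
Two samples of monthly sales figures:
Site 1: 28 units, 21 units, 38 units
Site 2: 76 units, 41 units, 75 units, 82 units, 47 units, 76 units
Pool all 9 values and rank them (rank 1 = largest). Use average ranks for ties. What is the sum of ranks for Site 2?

21

Sorted (descending): 82, 76, 76, 75, 47, 41, 38, 28, 21
The 2 values of 76 occupy positions 2–3 → average rank (2+3)/2 = 2.5.
Site 2 values → pooled ranks: 76→2.5, 41→6, 75→4, 82→1, 47→5, 76→2.5
Rank sum = 2.5 + 6 + 4 + 1 + 5 + 2.5 = 21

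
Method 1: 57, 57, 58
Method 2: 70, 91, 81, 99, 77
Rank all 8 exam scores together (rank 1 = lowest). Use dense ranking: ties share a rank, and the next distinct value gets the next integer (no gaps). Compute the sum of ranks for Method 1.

4

Sorted (ascending): 57, 57, 58, 70, 77, 81, 91, 99
The 2 values of 57 share dense rank 1.
Remaining distinct values take the next consecutive integers.
Method 1 values → pooled ranks: 57→1, 57→1, 58→2
Rank sum = 1 + 1 + 2 = 4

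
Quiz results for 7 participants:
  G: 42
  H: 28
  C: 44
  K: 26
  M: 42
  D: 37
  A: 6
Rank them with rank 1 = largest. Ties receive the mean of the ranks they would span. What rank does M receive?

2.5

Sorted (descending): 44, 42, 42, 37, 28, 26, 6
The 2 values of 42 occupy positions 2–3 → average rank (2+3)/2 = 2.5.
M has value 42 → rank 2.5.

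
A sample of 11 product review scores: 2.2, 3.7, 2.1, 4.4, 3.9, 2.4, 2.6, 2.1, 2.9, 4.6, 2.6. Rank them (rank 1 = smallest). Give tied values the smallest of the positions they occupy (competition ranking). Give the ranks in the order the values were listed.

Sorted (ascending): 2.1, 2.1, 2.2, 2.4, 2.6, 2.6, 2.9, 3.7, 3.9, 4.4, 4.6
The 2 values of 2.1 occupy positions 1–2 → each gets rank 1.
The 2 values of 2.6 occupy positions 5–6 → each gets rank 5.

3, 8, 1, 10, 9, 4, 5, 1, 7, 11, 5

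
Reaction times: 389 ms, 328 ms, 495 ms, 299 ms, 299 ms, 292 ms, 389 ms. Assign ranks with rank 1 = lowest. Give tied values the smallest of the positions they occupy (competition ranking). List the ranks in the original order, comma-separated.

5, 4, 7, 2, 2, 1, 5

Sorted (ascending): 292, 299, 299, 328, 389, 389, 495
The 2 values of 299 occupy positions 2–3 → each gets rank 2.
The 2 values of 389 occupy positions 5–6 → each gets rank 5.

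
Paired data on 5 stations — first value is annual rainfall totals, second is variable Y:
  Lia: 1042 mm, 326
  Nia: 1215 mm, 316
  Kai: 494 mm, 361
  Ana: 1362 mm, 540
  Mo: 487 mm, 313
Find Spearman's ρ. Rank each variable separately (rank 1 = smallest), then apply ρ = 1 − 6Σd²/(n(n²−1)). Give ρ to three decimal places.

0.600

Ranks of variable 1: 3, 4, 2, 5, 1
Ranks of variable 2: 3, 2, 4, 5, 1
d = r₁ − r₂: 0, 2, -2, 0, 0
d²: 0, 4, 4, 0, 0; Σd² = 8
ρ = 1 − 6·8/(5·24) = 1 − 48/120 = 0.600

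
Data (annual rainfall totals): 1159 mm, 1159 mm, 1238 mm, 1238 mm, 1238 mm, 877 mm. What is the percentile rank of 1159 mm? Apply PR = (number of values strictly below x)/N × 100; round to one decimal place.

16.7

N = 6.
Strictly below 1159: 1. Equal to 1159: 2.
PR = 1/6 × 100 = 16.7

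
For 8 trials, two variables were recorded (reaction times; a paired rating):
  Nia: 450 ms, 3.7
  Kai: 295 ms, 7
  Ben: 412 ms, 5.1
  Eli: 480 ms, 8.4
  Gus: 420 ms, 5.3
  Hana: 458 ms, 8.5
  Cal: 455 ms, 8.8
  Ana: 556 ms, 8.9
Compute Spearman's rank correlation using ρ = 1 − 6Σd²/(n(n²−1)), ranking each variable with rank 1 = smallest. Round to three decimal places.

Ranks of variable 1: 4, 1, 2, 7, 3, 6, 5, 8
Ranks of variable 2: 1, 4, 2, 5, 3, 6, 7, 8
d = r₁ − r₂: 3, -3, 0, 2, 0, 0, -2, 0
d²: 9, 9, 0, 4, 0, 0, 4, 0; Σd² = 26
ρ = 1 − 6·26/(8·63) = 1 − 156/504 = 0.690

0.690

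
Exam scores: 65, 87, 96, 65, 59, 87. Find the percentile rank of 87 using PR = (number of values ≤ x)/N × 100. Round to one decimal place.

83.3

N = 6.
Strictly below 87: 3. Equal to 87: 2.
PR = 5/6 × 100 = 83.3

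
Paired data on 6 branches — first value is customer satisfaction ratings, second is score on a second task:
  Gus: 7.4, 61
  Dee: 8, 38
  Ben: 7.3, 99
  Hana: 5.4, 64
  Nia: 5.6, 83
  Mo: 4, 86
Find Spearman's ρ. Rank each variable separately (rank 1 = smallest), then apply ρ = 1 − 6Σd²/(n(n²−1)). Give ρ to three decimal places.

-0.600

Ranks of variable 1: 5, 6, 4, 2, 3, 1
Ranks of variable 2: 2, 1, 6, 3, 4, 5
d = r₁ − r₂: 3, 5, -2, -1, -1, -4
d²: 9, 25, 4, 1, 1, 16; Σd² = 56
ρ = 1 − 6·56/(6·35) = 1 − 336/210 = -0.600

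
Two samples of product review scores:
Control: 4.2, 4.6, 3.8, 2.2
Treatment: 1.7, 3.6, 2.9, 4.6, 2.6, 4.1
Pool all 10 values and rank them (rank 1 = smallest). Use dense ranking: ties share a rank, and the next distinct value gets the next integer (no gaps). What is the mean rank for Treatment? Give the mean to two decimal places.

4.83

Sorted (ascending): 1.7, 2.2, 2.6, 2.9, 3.6, 3.8, 4.1, 4.2, 4.6, 4.6
The 2 values of 4.6 share dense rank 9.
Remaining distinct values take the next consecutive integers.
Treatment values → pooled ranks: 1.7→1, 3.6→5, 2.9→4, 4.6→9, 2.6→3, 4.1→7
Mean rank = (1 + 5 + 4 + 9 + 3 + 7) / 6 = 4.83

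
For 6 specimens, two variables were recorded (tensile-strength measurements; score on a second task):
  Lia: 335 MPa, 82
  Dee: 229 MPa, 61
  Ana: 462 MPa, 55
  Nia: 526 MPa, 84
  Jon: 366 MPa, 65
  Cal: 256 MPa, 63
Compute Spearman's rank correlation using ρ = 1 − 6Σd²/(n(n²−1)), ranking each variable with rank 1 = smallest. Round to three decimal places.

Ranks of variable 1: 3, 1, 5, 6, 4, 2
Ranks of variable 2: 5, 2, 1, 6, 4, 3
d = r₁ − r₂: -2, -1, 4, 0, 0, -1
d²: 4, 1, 16, 0, 0, 1; Σd² = 22
ρ = 1 − 6·22/(6·35) = 1 − 132/210 = 0.371

0.371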